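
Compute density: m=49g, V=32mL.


ρ = mass/volume
= 49/32
= 1.531 g/mL

1.531 g/mL


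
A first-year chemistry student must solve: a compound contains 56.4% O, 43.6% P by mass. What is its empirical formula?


Assume 100 g sample. Moles of each element:
  O: 56.4/16.0 = 3.525 mol
  P: 43.6/30.97 = 1.408 mol
Divide by smallest (1.408):
  O: 3.525/1.408 = 2.5
  P: 1.408/1.408 = 1.0
Multiply all ratios by 2 to obtain whole numbers.
Empirical formula: P2O5

P2O5


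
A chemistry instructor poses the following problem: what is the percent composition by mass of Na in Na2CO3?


M(Na2CO3) = 2×22.99 + 1×12.01 + 3×16.0 = 105.99 g/mol
Mass of Na = 2 × 22.99 = 45.98 g/mol
% Na = 45.98/105.99 × 100 = 43.38%

43.38%


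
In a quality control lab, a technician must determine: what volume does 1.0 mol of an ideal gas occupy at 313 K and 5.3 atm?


PV = nRT  (R = 0.08206 L·atm/(mol·K))
V = nRT/P = 1.0×0.08206×313/5.3
= 4.846 L

4.846 L


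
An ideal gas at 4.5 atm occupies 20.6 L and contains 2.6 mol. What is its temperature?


PV = nRT  (R = 0.08206 L·atm/(mol·K))
T = PV/(nR) = 4.5×20.6/(2.6×0.08206)
= 92.70/0.213356
= 434.49 K

434.49 K


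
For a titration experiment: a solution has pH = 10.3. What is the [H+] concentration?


[H+] = 10^(-pH) = 10^(-10.3)
= 5.01×10^-11 M

5.01×10^-11 M


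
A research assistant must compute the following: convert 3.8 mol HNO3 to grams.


M(HNO3) = 63.02 g/mol
mass = n × M = 3.8 × 63.02 = 239.48 g

239.48 g


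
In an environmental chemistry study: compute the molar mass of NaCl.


M(NaCl) = 1×22.99 + 1×35.45
= 22.99 + 35.45
= 58.44 g/mol

58.44 g/mol


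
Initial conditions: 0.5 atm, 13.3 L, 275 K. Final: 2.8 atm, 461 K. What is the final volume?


P1V1/T1 = P2V2/T2
V2 = P1V1T2/(T1P2)
= 0.5×13.3×461/(275×2.8)
= 3.981 L

3.981 L


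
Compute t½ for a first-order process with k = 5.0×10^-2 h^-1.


t½ = ln2/k = 0.693147/(5.0×10^-2 h^-1)
= 13.86 h

13.86 h


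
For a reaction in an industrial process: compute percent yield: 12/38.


% yield = actual/theoretical × 100
= 12/38 × 100
= 31.58%

31.58%


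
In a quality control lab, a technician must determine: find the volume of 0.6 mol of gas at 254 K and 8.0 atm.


PV = nRT  (R = 0.08206 L·atm/(mol·K))
V = nRT/P = 0.6×0.08206×254/8.0
= 1.563 L

1.563 L


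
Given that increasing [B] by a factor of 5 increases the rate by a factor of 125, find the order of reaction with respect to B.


rate ∝ [B]^n
5^n = 125 → n = 3
Order in B: 3

3


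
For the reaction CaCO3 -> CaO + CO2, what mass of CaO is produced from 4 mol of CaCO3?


Mole ratio CaO:CaCO3 = 1:1
n(CaO) = 4 × 1/1 = 4.000 mol
mass = 4.000 × 56.08 = 224.32 g

224.32 g


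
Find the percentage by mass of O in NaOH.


M(NaOH) = 1×22.99 + 1×16.0 + 1×1.008 = 39.998 g/mol
Mass of O = 1 × 16.0 = 16.00 g/mol
% O = 16.00/39.998 × 100 = 40.00%

40.00%


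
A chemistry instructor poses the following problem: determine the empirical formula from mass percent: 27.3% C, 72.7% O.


Assume 100 g sample. Moles of each element:
  C: 27.3/12.01 = 2.273 mol
  O: 72.7/16.0 = 4.544 mol
Divide by smallest (2.273):
  C: 2.273/2.273 = 1.0
  O: 4.544/2.273 = 2.0
Empirical formula: CO2

CO2


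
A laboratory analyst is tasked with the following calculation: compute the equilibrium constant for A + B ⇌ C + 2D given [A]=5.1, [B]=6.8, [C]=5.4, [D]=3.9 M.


Kc = [C][D]^2/([A][B])
= (5.4^1 × 3.9^2)/(5.1^1 × 6.8^1)
= 82.134/34.68
= 2.368

2.368


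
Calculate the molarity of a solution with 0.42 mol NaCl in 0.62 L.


M = n/V = 0.42/0.62 = 0.677 mol/L

0.677 M


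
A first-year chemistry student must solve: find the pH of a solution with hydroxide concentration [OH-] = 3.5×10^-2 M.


pOH = -log10([OH-]) = -log10(3.5×10^-2)
= 2 - log10(3.5) = 1.46
pH = 14 - pOH = 14 - 1.46 = 12.54

12.54


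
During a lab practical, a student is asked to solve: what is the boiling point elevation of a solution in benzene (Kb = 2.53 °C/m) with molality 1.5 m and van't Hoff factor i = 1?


ΔTb = Kb × m × i
= 2.53 × 1.5 × 1
= 3.795 °C

3.795 °C


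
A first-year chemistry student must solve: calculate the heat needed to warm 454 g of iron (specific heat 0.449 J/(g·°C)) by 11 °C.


q = mcΔT = 454 × 0.449 × 11
= 2242.31 J

2242.31 J


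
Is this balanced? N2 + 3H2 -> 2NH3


Equation: N2 + 3H2 -> 2NH3
Check atoms: H: 6=6, N: 2=2
Balanced

Yes, balanced


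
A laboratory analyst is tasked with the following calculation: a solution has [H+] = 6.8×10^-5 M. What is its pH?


pH = -log10([H+]) = -log10(6.8×10^-5)
= 5 - log10(6.8)
= 5 - 0.83
= 4.17

4.17


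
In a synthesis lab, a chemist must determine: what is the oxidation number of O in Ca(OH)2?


O is usually -2
Oxidation number: -2

-2


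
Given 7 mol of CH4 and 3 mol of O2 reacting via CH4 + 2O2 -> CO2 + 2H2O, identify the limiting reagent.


Mole ratio available / coefficient:
  CH4: 7/1 = 7.000
  O2: 3/2 = 1.500
Smaller ratio is limiting.

O2


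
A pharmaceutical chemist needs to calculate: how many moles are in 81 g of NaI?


M(NaI) = 149.89 g/mol
n = mass/M = 81/149.89 = 0.5404 mol

0.5404 mol


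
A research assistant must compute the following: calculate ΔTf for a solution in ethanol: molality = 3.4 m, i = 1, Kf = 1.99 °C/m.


ΔTf = Kf × m × i
= 1.99 × 3.4 × 1
= 6.766 °C

6.766 °C


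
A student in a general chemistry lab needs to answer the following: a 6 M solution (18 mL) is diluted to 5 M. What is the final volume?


C1V1 = C2V2
6 × 18 = 5 × V2
V2 = 108/5 = 21.6 mL

21.6 mL


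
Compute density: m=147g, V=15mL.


ρ = mass/volume
= 147/15
= 9.8 g/mL

9.8 g/mL


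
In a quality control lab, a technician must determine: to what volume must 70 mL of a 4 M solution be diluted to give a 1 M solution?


C1V1 = C2V2
4 × 70 = 1 × V2
V2 = 280/1 = 280.0 mL

280.0 mL


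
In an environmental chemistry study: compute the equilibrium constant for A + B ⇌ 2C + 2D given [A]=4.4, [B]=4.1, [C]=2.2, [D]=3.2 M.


Kc = [C]^2[D]^2/([A][B])
= (2.2^2 × 3.2^2)/(4.4^1 × 4.1^1)
= 49.5616/18.04
= 2.747

2.747


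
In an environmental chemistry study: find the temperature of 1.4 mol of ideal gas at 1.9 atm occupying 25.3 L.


PV = nRT  (R = 0.08206 L·atm/(mol·K))
T = PV/(nR) = 1.9×25.3/(1.4×0.08206)
= 48.07/0.114884
= 418.42 K

418.42 K


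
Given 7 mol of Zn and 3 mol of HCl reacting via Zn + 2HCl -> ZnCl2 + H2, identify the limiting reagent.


Mole ratio available / coefficient:
  Zn: 7/1 = 7.000
  HCl: 3/2 = 1.500
Smaller ratio is limiting.

HCl


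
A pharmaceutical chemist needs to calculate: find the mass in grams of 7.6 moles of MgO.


M(MgO) = 40.31 g/mol
mass = n × M = 7.6 × 40.31 = 306.36 g

306.36 g


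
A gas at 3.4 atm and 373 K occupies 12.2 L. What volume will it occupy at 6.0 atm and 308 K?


P1V1/T1 = P2V2/T2
V2 = P1V1T2/(T1P2)
= 3.4×12.2×308/(373×6.0)
= 5.709 L

5.709 L


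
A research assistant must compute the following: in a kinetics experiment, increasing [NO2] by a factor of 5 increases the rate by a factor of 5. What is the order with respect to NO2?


rate ∝ [NO2]^n
5^n = 5 → n = 1
Order in NO2: 1

1


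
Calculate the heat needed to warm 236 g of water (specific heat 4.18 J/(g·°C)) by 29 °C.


q = mcΔT = 236 × 4.18 × 29
= 28607.92 J

28607.92 J


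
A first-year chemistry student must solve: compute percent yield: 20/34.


% yield = actual/theoretical × 100
= 20/34 × 100
= 58.82%

58.82%


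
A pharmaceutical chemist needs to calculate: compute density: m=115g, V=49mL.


ρ = mass/volume
= 115/49
= 2.347 g/mL

2.347 g/mL


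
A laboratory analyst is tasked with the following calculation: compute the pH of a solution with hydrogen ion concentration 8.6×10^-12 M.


pH = -log10([H+]) = -log10(8.6×10^-12)
= 12 - log10(8.6)
= 12 - 0.93
= 11.07

11.07


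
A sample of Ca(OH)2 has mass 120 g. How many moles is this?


M(Ca(OH)2) = 74.1 g/mol
n = mass/M = 120/74.1 = 1.6194 mol

1.6194 mol


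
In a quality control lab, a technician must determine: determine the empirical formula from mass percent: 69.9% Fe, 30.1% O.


Assume 100 g sample. Moles of each element:
  Fe: 69.9/55.85 = 1.252 mol
  O: 30.1/16.0 = 1.881 mol
Divide by smallest (1.252):
  Fe: 1.252/1.252 = 1.0
  O: 1.881/1.252 = 1.5
Multiply all ratios by 2 to obtain whole numbers.
Empirical formula: Fe2O3

Fe2O3


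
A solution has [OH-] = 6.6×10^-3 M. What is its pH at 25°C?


pOH = -log10([OH-]) = -log10(6.6×10^-3)
= 3 - log10(6.6) = 2.18
pH = 14 - pOH = 14 - 2.18 = 11.82

11.82


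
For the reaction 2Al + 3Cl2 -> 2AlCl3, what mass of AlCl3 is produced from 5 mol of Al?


Mole ratio AlCl3:Al = 2:2
n(AlCl3) = 5 × 2/2 = 5.000 mol
mass = 5.000 × 133.33 = 666.65 g

666.65 g


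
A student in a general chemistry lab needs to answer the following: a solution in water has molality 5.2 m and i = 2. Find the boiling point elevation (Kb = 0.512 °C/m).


ΔTb = Kb × m × i
= 0.512 × 5.2 × 2
= 5.3248 °C

5.3248 °C


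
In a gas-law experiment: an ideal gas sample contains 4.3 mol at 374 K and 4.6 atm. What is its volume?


PV = nRT  (R = 0.08206 L·atm/(mol·K))
V = nRT/P = 4.3×0.08206×374/4.6
= 28.689 L

28.689 L


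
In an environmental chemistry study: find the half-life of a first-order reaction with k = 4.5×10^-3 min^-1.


t½ = ln2/k = 0.693147/(4.5×10^-3 min^-1)
= 154.0 min

154.0 min


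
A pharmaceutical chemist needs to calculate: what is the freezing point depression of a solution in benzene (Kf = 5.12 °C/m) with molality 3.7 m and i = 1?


ΔTf = Kf × m × i
= 5.12 × 3.7 × 1
= 18.944 °C

18.944 °C


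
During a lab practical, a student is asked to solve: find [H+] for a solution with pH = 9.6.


[H+] = 10^(-pH) = 10^(-9.6)
= 2.51×10^-10 M

2.51×10^-10 M


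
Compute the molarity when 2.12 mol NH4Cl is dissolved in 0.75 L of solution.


M = n/V = 2.12/0.75 = 2.827 mol/L

2.827 M


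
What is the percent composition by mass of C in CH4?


M(CH4) = 1×12.01 + 4×1.008 = 16.042 g/mol
Mass of C = 1 × 12.01 = 12.01 g/mol
% C = 12.01/16.042 × 100 = 74.87%

74.87%


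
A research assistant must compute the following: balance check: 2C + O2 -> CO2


Equation: 2C + O2 -> CO2
Check atoms: C: 2≠1, O: 2=2
Not balanced

No, not balanced


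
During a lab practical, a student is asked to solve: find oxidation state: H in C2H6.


H is +1 with nonmetals
Oxidation number: +1

+1


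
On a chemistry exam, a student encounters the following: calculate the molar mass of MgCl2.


M(MgCl2) = 1×24.31 + 2×35.45
= 24.31 + 70.9
= 95.21 g/mol

95.21 g/mol


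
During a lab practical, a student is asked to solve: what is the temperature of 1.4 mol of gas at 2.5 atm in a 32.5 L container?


PV = nRT  (R = 0.08206 L·atm/(mol·K))
T = PV/(nR) = 2.5×32.5/(1.4×0.08206)
= 81.25/0.114884
= 707.24 K

707.24 K


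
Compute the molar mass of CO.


M(CO) = 1×12.01 + 1×16.0
= 12.01 + 16.0
= 28.01 g/mol

28.01 g/mol


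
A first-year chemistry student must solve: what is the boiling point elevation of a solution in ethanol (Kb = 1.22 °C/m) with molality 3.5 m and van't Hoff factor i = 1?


ΔTb = Kb × m × i
= 1.22 × 3.5 × 1
= 4.27 °C

4.27 °C


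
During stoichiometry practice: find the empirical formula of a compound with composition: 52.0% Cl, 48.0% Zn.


Assume 100 g sample. Moles of each element:
  Cl: 52.0/35.45 = 1.467 mol
  Zn: 48.0/65.38 = 0.734 mol
Divide by smallest (0.734):
  Cl: 1.467/0.734 = 2.0
  Zn: 0.734/0.734 = 1.0
Empirical formula: ZnCl2

ZnCl2


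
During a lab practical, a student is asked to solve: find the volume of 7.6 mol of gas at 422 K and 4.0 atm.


PV = nRT  (R = 0.08206 L·atm/(mol·K))
V = nRT/P = 7.6×0.08206×422/4.0
= 65.796 L

65.796 L


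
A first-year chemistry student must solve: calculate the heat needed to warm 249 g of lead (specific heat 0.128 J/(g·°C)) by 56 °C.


q = mcΔT = 249 × 0.128 × 56
= 1784.83 J

1784.83 J


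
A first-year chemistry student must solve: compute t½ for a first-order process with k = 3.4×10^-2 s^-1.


t½ = ln2/k = 0.693147/(3.4×10^-2 s^-1)
= 20.39 s

20.39 s


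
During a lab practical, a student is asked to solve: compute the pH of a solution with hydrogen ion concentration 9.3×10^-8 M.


pH = -log10([H+]) = -log10(9.3×10^-8)
= 8 - log10(9.3)
= 8 - 0.97
= 7.03

7.03


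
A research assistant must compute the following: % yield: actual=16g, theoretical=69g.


% yield = actual/theoretical × 100
= 16/69 × 100
= 23.19%

23.19%


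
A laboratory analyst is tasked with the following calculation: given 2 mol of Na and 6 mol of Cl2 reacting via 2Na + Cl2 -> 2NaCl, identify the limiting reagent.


Mole ratio available / coefficient:
  Na: 2/2 = 1.000
  Cl2: 6/1 = 6.000
Smaller ratio is limiting.

Na


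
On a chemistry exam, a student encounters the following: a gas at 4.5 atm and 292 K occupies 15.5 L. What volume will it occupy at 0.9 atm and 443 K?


P1V1/T1 = P2V2/T2
V2 = P1V1T2/(T1P2)
= 4.5×15.5×443/(292×0.9)
= 117.577 L

117.577 L


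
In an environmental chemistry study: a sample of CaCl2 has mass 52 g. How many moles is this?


M(CaCl2) = 110.98 g/mol
n = mass/M = 52/110.98 = 0.4686 mol

0.4686 mol


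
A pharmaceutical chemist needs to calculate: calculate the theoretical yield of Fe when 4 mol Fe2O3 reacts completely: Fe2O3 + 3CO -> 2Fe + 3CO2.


Mole ratio Fe:Fe2O3 = 2:1
n(Fe) = 4 × 2/1 = 8.000 mol
mass = 8.000 × 55.85 = 446.8 g

446.8 g


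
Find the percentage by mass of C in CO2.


M(CO2) = 1×12.01 + 2×16.0 = 44.01 g/mol
Mass of C = 1 × 12.01 = 12.01 g/mol
% C = 12.01/44.01 × 100 = 27.29%

27.29%


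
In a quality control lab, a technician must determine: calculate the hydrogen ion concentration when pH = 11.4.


[H+] = 10^(-pH) = 10^(-11.4)
= 3.98×10^-12 M

3.98×10^-12 M


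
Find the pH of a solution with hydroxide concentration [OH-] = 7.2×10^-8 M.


pOH = -log10([OH-]) = -log10(7.2×10^-8)
= 8 - log10(7.2) = 7.14
pH = 14 - pOH = 14 - 7.14 = 6.86

6.86


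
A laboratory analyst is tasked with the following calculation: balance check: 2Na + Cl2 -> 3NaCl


Equation: 2Na + Cl2 -> 3NaCl
Check atoms: Cl: 2≠3, Na: 2≠3
Not balanced

No, not balanced


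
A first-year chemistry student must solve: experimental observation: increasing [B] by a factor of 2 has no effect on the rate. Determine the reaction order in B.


rate ∝ [B]^n
rate ∝ [B]^0
Order in B: 0

0


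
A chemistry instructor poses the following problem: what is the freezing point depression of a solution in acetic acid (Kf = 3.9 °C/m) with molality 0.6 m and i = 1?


ΔTf = Kf × m × i
= 3.9 × 0.6 × 1
= 2.34 °C

2.34 °C


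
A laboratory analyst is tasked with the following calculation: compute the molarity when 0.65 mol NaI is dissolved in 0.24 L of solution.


M = n/V = 0.65/0.24 = 2.708 mol/L

2.708 M


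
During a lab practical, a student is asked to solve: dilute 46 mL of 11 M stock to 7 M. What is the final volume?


C1V1 = C2V2
11 × 46 = 7 × V2
V2 = 506/7 = 72.29 mL

72.29 mL


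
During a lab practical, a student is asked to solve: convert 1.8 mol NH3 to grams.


M(NH3) = 17.03 g/mol
mass = n × M = 1.8 × 17.03 = 30.65 g

30.65 g


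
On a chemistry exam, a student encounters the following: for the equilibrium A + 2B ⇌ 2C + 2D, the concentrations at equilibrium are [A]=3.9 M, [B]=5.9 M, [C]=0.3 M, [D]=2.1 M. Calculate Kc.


Kc = [C]^2[D]^2/([A][B]^2)
= (0.3^2 × 2.1^2)/(3.9^1 × 5.9^2)
= 0.3969/135.759
= 0.002924

0.002924


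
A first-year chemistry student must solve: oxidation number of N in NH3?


x + 3(+1) = 0, so x = -3
Oxidation number: -3

-3


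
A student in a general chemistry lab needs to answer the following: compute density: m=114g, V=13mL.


ρ = mass/volume
= 114/13
= 8.769 g/mL

8.769 g/mL


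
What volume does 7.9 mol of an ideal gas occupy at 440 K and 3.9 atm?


PV = nRT  (R = 0.08206 L·atm/(mol·K))
V = nRT/P = 7.9×0.08206×440/3.9
= 73.139 L

73.139 L


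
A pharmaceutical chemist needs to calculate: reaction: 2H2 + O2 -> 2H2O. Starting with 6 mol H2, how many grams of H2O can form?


Mole ratio H2O:H2 = 2:2
n(H2O) = 6 × 2/2 = 6.000 mol
mass = 6.000 × 18.02 = 108.12 g

108.12 g


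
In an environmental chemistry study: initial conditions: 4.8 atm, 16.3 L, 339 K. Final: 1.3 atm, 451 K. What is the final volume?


P1V1/T1 = P2V2/T2
V2 = P1V1T2/(T1P2)
= 4.8×16.3×451/(339×1.3)
= 80.069 L

80.069 L


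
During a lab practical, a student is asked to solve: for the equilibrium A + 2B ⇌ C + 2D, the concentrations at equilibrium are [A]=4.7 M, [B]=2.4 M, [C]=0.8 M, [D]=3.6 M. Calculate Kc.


Kc = [C][D]^2/([A][B]^2)
= (0.8^1 × 3.6^2)/(4.7^1 × 2.4^2)
= 10.368/27.072
= 0.3830

0.3830


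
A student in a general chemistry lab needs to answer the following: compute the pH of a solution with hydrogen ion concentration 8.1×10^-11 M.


pH = -log10([H+]) = -log10(8.1×10^-11)
= 11 - log10(8.1)
= 11 - 0.91
= 10.09

10.09


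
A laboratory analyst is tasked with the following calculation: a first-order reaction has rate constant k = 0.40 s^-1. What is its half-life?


t½ = ln2/k = 0.693147/(0.40 s^-1)
= 1.733 s

1.733 s


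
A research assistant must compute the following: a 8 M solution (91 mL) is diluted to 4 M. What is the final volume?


C1V1 = C2V2
8 × 91 = 4 × V2
V2 = 728/4 = 182.0 mL

182.0 mL


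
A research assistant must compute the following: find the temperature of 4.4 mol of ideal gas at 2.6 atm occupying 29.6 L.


PV = nRT  (R = 0.08206 L·atm/(mol·K))
T = PV/(nR) = 2.6×29.6/(4.4×0.08206)
= 76.96/0.361064
= 213.15 K

213.15 K


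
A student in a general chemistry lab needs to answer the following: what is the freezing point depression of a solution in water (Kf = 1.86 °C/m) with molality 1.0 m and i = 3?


ΔTf = Kf × m × i
= 1.86 × 1.0 × 3
= 5.58 °C

5.58 °C


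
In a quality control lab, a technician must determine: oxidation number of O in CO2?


O is usually -2
Oxidation number: -2

-2


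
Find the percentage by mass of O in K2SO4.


M(K2SO4) = 2×39.1 + 1×32.07 + 4×16.0 = 174.27 g/mol
Mass of O = 4 × 16.0 = 64.00 g/mol
% O = 64.00/174.27 × 100 = 36.72%

36.72%


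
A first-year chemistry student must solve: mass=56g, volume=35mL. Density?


ρ = mass/volume
= 56/35
= 1.6 g/mL

1.6 g/mL


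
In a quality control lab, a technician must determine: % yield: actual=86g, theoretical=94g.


% yield = actual/theoretical × 100
= 86/94 × 100
= 91.49%

91.49%


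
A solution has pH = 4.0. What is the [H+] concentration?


[H+] = 10^(-pH) = 10^(-4.0)
= 1.0×10^-4 M

1.0×10^-4 M


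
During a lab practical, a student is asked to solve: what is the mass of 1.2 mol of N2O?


M(N2O) = 44.02 g/mol
mass = n × M = 1.2 × 44.02 = 52.82 g

52.82 g


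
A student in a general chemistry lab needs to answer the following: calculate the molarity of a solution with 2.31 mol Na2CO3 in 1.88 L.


M = n/V = 2.31/1.88 = 1.229 mol/L

1.229 M


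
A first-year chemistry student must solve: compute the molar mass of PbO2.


M(PbO2) = 1×207.2 + 2×16.0
= 207.2 + 32.0
= 239.2 g/mol

239.2 g/mol


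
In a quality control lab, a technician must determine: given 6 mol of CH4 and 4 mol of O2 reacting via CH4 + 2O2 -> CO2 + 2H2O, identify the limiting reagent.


Mole ratio available / coefficient:
  CH4: 6/1 = 6.000
  O2: 4/2 = 2.000
Smaller ratio is limiting.

O2


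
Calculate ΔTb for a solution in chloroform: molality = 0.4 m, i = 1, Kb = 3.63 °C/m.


ΔTb = Kb × m × i
= 3.63 × 0.4 × 1
= 1.452 °C

1.452 °C


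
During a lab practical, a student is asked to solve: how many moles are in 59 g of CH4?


M(CH4) = 16.04 g/mol
n = mass/M = 59/16.04 = 3.6783 mol

3.6783 mol


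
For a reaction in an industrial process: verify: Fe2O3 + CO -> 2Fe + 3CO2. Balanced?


Equation: Fe2O3 + CO -> 2Fe + 3CO2
Check atoms: C: 1≠3, Fe: 2=2, O: 4≠6
Not balanced

No, not balanced


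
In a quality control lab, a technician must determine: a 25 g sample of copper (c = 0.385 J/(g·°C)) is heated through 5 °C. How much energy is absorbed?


q = mcΔT = 25 × 0.385 × 5
= 48.13 J

48.13 J


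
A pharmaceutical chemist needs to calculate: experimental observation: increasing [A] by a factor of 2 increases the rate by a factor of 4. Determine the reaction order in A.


rate ∝ [A]^n
2^n = 4 → n = 2
Order in A: 2

2


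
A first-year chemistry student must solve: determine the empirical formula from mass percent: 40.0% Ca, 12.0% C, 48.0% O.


Assume 100 g sample. Moles of each element:
  Ca: 40.0/40.08 = 0.998 mol
  C: 12.0/12.01 = 0.999 mol
  O: 48.0/16.0 = 3.0 mol
Divide by smallest (0.998):
  Ca: 0.998/0.998 = 1.0
  C: 0.999/0.998 = 1.0
  O: 3.0/0.998 = 3.01
Empirical formula: CaCO3

CaCO3


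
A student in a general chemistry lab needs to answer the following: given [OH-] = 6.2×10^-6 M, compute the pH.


pOH = -log10([OH-]) = -log10(6.2×10^-6)
= 6 - log10(6.2) = 5.21
pH = 14 - pOH = 14 - 5.21 = 8.79

8.79


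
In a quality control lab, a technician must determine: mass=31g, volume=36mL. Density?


ρ = mass/volume
= 31/36
= 0.861 g/mL

0.861 g/mL


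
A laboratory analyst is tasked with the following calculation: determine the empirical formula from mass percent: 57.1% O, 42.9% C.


Assume 100 g sample. Moles of each element:
  O: 57.1/16.0 = 3.569 mol
  C: 42.9/12.01 = 3.572 mol
Divide by smallest (3.569):
  O: 3.569/3.569 = 1.0
  C: 3.572/3.569 = 1.0
Empirical formula: CO

CO


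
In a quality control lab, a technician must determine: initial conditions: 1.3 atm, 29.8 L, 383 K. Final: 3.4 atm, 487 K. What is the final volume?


P1V1/T1 = P2V2/T2
V2 = P1V1T2/(T1P2)
= 1.3×29.8×487/(383×3.4)
= 14.488 L

14.488 L


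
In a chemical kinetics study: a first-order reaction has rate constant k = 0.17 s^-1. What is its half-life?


t½ = ln2/k = 0.693147/(0.17 s^-1)
= 4.077 s

4.077 s


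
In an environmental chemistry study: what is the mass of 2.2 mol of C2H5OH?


M(C2H5OH) = 46.07 g/mol
mass = n × M = 2.2 × 46.07 = 101.35 g

101.35 g


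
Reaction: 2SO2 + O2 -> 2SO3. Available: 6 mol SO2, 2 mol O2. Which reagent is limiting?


Mole ratio available / coefficient:
  SO2: 6/2 = 3.000
  O2: 2/1 = 2.000
Smaller ratio is limiting.

O2


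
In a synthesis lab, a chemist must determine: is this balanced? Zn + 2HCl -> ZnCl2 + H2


Equation: Zn + 2HCl -> ZnCl2 + H2
Check atoms: Cl: 2=2, H: 2=2, Zn: 1=1
Balanced

Yes, balanced


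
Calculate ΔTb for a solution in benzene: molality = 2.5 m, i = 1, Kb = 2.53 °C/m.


ΔTb = Kb × m × i
= 2.53 × 2.5 × 1
= 6.325 °C

6.325 °C


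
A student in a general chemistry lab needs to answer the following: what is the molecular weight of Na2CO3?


M(Na2CO3) = 2×22.99 + 1×12.01 + 3×16.0
= 45.98 + 12.01 + 48.0
= 105.99 g/mol

105.99 g/mol


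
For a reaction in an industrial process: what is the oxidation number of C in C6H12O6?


6x + 12(+1) + 6(-2) = 0, so x = +0
Oxidation number: +0

+0


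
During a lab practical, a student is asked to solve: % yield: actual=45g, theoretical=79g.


% yield = actual/theoretical × 100
= 45/79 × 100
= 56.96%

56.96%


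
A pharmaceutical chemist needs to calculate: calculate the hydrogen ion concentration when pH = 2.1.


[H+] = 10^(-pH) = 10^(-2.1)
= 7.94×10^-3 M

7.94×10^-3 M


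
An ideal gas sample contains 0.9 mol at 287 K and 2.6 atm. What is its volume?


PV = nRT  (R = 0.08206 L·atm/(mol·K))
V = nRT/P = 0.9×0.08206×287/2.6
= 8.152 L

8.152 L


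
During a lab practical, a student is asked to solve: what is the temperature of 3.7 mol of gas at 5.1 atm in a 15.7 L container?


PV = nRT  (R = 0.08206 L·atm/(mol·K))
T = PV/(nR) = 5.1×15.7/(3.7×0.08206)
= 80.07/0.303622
= 263.72 K

263.72 K


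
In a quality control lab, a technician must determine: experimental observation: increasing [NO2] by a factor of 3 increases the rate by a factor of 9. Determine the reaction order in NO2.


rate ∝ [NO2]^n
3^n = 9 → n = 2
Order in NO2: 2

2


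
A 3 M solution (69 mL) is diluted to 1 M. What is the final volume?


C1V1 = C2V2
3 × 69 = 1 × V2
V2 = 207/1 = 207.0 mL

207.0 mL


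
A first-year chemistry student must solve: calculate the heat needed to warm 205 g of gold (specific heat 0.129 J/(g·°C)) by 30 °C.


q = mcΔT = 205 × 0.129 × 30
= 793.35 J

793.35 J


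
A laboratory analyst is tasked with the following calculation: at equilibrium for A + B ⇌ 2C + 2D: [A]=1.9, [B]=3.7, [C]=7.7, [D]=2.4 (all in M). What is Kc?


Kc = [C]^2[D]^2/([A][B])
= (7.7^2 × 2.4^2)/(1.9^1 × 3.7^1)
= 341.5104/7.03
= 48.58

48.58


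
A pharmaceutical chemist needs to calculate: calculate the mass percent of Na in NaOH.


M(NaOH) = 1×22.99 + 1×16.0 + 1×1.008 = 39.998 g/mol
Mass of Na = 1 × 22.99 = 22.99 g/mol
% Na = 22.99/39.998 × 100 = 57.48%

57.48%


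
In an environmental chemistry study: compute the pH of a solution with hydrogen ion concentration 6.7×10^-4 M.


pH = -log10([H+]) = -log10(6.7×10^-4)
= 4 - log10(6.7)
= 4 - 0.83
= 3.17

3.17


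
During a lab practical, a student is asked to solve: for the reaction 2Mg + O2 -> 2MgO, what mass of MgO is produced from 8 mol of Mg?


Mole ratio MgO:Mg = 2:2
n(MgO) = 8 × 2/2 = 8.000 mol
mass = 8.000 × 40.31 = 322.48 g

322.48 g


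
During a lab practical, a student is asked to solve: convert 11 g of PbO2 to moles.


M(PbO2) = 239.2 g/mol
n = mass/M = 11/239.2 = 0.046 mol

0.046 mol


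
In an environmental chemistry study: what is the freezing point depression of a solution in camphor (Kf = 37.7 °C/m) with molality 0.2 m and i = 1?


ΔTf = Kf × m × i
= 37.7 × 0.2 × 1
= 7.54 °C

7.54 °C


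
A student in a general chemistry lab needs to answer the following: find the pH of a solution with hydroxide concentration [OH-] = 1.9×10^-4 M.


pOH = -log10([OH-]) = -log10(1.9×10^-4)
= 4 - log10(1.9) = 3.72
pH = 14 - pOH = 14 - 3.72 = 10.28

10.28


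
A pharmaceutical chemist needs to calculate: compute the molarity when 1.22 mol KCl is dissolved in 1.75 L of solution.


M = n/V = 1.22/1.75 = 0.697 mol/L

0.697 M


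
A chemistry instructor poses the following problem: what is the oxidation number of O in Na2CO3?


O is usually -2
Oxidation number: -2

-2


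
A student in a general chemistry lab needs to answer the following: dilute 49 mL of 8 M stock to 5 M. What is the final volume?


C1V1 = C2V2
8 × 49 = 5 × V2
V2 = 392/5 = 78.4 mL

78.4 mL


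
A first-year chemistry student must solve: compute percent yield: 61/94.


% yield = actual/theoretical × 100
= 61/94 × 100
= 64.89%

64.89%


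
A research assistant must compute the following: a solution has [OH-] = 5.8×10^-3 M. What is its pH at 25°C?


pOH = -log10([OH-]) = -log10(5.8×10^-3)
= 3 - log10(5.8) = 2.24
pH = 14 - pOH = 14 - 2.24 = 11.76

11.76


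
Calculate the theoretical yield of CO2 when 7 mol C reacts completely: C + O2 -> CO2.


Mole ratio CO2:C = 1:1
n(CO2) = 7 × 1/1 = 7.000 mol
mass = 7.000 × 44.01 = 308.07 g

308.07 g


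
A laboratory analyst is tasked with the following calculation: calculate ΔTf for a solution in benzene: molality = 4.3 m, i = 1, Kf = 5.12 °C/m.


ΔTf = Kf × m × i
= 5.12 × 4.3 × 1
= 22.016 °C

22.016 °C


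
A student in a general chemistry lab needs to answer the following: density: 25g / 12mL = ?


ρ = mass/volume
= 25/12
= 2.083 g/mL

2.083 g/mL


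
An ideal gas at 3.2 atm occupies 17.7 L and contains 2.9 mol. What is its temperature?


PV = nRT  (R = 0.08206 L·atm/(mol·K))
T = PV/(nR) = 3.2×17.7/(2.9×0.08206)
= 56.64/0.237974
= 238.01 K

238.01 K


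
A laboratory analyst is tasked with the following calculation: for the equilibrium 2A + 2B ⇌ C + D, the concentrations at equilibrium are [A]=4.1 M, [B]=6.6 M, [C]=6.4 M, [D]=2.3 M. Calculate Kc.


Kc = [C][D]/([A]^2[B]^2)
= (6.4^1 × 2.3^1)/(4.1^2 × 6.6^2)
= 14.72/732.2436
= 0.02010

0.02010


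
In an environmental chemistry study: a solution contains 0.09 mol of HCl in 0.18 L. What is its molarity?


M = n/V = 0.09/0.18 = 0.500 mol/L

0.500 M


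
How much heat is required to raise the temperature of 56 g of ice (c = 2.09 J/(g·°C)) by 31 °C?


q = mcΔT = 56 × 2.09 × 31
= 3628.24 J

3628.24 J


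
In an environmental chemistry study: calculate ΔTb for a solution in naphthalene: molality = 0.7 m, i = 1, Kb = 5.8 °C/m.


ΔTb = Kb × m × i
= 5.8 × 0.7 × 1
= 4.06 °C

4.06 °C


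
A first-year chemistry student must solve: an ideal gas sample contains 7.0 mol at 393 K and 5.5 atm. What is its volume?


PV = nRT  (R = 0.08206 L·atm/(mol·K))
V = nRT/P = 7.0×0.08206×393/5.5
= 41.045 L

41.045 L


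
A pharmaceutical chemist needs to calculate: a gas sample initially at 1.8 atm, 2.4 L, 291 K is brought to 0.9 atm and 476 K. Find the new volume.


P1V1/T1 = P2V2/T2
V2 = P1V1T2/(T1P2)
= 1.8×2.4×476/(291×0.9)
= 7.852 L

7.852 L


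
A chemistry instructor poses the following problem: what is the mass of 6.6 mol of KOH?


M(KOH) = 56.11 g/mol
mass = n × M = 6.6 × 56.11 = 370.33 g

370.33 g


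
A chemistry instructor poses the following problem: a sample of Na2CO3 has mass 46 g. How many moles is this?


M(Na2CO3) = 105.99 g/mol
n = mass/M = 46/105.99 = 0.434 mol

0.434 mol


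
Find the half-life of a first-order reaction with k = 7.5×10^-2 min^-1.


t½ = ln2/k = 0.693147/(7.5×10^-2 min^-1)
= 9.242 min

9.242 min


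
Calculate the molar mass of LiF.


M(LiF) = 1×6.94 + 1×19.0
= 6.94 + 19.0
= 25.94 g/mol

25.94 g/mol


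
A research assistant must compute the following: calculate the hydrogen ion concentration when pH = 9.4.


[H+] = 10^(-pH) = 10^(-9.4)
= 3.98×10^-10 M

3.98×10^-10 M


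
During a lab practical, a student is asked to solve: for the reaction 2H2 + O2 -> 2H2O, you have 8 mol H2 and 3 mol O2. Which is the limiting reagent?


Mole ratio available / coefficient:
  H2: 8/2 = 4.000
  O2: 3/1 = 3.000
Smaller ratio is limiting.

O2


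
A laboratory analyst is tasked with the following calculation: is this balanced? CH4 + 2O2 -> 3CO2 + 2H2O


Equation: CH4 + 2O2 -> 3CO2 + 2H2O
Check atoms: C: 1≠3, H: 4=4, O: 4≠8
Not balanced

No, not balanced


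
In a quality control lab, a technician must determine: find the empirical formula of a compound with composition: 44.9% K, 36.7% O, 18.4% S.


Assume 100 g sample. Moles of each element:
  K: 44.9/39.1 = 1.148 mol
  O: 36.7/16.0 = 2.294 mol
  S: 18.4/32.07 = 0.574 mol
Divide by smallest (0.574):
  K: 1.148/0.574 = 2.0
  O: 2.294/0.574 = 4.0
  S: 0.574/0.574 = 1.0
Empirical formula: K2SO4

K2SO4


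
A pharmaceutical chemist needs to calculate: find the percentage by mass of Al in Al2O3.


M(Al2O3) = 2×26.98 + 3×16.0 = 101.96 g/mol
Mass of Al = 2 × 26.98 = 53.96 g/mol
% Al = 53.96/101.96 × 100 = 52.92%

52.92%


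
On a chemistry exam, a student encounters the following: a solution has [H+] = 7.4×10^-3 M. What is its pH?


pH = -log10([H+]) = -log10(7.4×10^-3)
= 3 - log10(7.4)
= 3 - 0.87
= 2.13

2.13


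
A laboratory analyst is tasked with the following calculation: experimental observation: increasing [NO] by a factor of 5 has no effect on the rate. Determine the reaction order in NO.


rate ∝ [NO]^n
rate ∝ [NO]^0
Order in NO: 0

0


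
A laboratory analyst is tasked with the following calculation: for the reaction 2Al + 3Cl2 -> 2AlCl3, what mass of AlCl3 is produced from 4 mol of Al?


Mole ratio AlCl3:Al = 2:2
n(AlCl3) = 4 × 2/2 = 4.000 mol
mass = 4.000 × 133.33 = 533.32 g

533.32 g


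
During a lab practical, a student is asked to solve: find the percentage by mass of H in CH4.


M(CH4) = 1×12.01 + 4×1.008 = 16.042 g/mol
Mass of H = 4 × 1.008 = 4.032 g/mol
% H = 4.032/16.042 × 100 = 25.13%

25.13%


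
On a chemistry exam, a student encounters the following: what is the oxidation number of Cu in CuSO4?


Sulfate is -2, so Cu = +2
Oxidation number: +2

+2


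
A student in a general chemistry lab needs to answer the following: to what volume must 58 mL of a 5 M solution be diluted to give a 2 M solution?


C1V1 = C2V2
5 × 58 = 2 × V2
V2 = 290/2 = 145.0 mL

145.0 mL


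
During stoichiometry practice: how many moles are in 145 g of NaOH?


M(NaOH) = 40.0 g/mol
n = mass/M = 145/40.0 = 3.625 mol

3.625 mol


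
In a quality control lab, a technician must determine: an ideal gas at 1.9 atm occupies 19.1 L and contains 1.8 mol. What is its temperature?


PV = nRT  (R = 0.08206 L·atm/(mol·K))
T = PV/(nR) = 1.9×19.1/(1.8×0.08206)
= 36.29/0.147708
= 245.69 K

245.69 K


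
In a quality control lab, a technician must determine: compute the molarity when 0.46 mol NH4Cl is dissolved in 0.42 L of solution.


M = n/V = 0.46/0.42 = 1.095 mol/L

1.095 M


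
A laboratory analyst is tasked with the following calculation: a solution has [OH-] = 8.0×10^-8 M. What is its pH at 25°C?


pOH = -log10([OH-]) = -log10(8.0×10^-8)
= 8 - log10(8.0) = 7.1
pH = 14 - pOH = 14 - 7.1 = 6.9

6.9


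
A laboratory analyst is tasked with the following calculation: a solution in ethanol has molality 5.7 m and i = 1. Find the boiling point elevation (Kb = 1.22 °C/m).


ΔTb = Kb × m × i
= 1.22 × 5.7 × 1
= 6.954 °C

6.954 °C


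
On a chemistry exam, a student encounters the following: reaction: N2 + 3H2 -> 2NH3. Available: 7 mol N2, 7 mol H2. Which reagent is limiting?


Mole ratio available / coefficient:
  N2: 7/1 = 7.000
  H2: 7/3 = 2.333
Smaller ratio is limiting.

H2


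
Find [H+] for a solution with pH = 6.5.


[H+] = 10^(-pH) = 10^(-6.5)
= 3.16×10^-7 M

3.16×10^-7 M


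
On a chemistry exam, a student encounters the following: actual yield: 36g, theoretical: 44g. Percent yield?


% yield = actual/theoretical × 100
= 36/44 × 100
= 81.82%

81.82%


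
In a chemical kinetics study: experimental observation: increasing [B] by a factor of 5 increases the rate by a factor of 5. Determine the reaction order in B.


rate ∝ [B]^n
5^n = 5 → n = 1
Order in B: 1

1


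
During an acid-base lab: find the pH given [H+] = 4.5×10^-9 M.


pH = -log10([H+]) = -log10(4.5×10^-9)
= 9 - log10(4.5)
= 9 - 0.65
= 8.35

8.35


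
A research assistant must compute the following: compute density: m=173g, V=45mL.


ρ = mass/volume
= 173/45
= 3.844 g/mL

3.844 g/mL


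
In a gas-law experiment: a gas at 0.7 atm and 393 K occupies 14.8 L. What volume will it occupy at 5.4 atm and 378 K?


P1V1/T1 = P2V2/T2
V2 = P1V1T2/(T1P2)
= 0.7×14.8×378/(393×5.4)
= 1.845 L

1.845 L


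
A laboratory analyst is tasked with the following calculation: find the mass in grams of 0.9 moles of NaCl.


M(NaCl) = 58.44 g/mol
mass = n × M = 0.9 × 58.44 = 52.60 g

52.60 g


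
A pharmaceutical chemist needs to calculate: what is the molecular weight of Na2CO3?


M(Na2CO3) = 2×22.99 + 1×12.01 + 3×16.0
= 45.98 + 12.01 + 48.0
= 105.99 g/mol

105.99 g/mol


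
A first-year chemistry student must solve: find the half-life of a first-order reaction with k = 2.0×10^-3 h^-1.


t½ = ln2/k = 0.693147/(2.0×10^-3 h^-1)
= 346.6 h

346.6 h


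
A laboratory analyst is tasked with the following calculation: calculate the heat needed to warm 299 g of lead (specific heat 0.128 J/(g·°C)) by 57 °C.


q = mcΔT = 299 × 0.128 × 57
= 2181.50 J

2181.50 J


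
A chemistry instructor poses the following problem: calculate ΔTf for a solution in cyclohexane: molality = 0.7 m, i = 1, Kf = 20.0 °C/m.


ΔTf = Kf × m × i
= 20.0 × 0.7 × 1
= 14.0 °C

14.0 °C


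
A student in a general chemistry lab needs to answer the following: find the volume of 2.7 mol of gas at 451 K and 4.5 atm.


PV = nRT  (R = 0.08206 L·atm/(mol·K))
V = nRT/P = 2.7×0.08206×451/4.5
= 22.205 L

22.205 L


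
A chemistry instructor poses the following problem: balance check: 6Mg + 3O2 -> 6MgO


Equation: 6Mg + 3O2 -> 6MgO
Check atoms: Mg: 6=6, O: 6=6
Balanced

Yes, balanced


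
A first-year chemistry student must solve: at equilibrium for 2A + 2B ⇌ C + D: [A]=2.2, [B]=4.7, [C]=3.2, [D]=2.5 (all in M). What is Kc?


Kc = [C][D]/([A]^2[B]^2)
= (3.2^1 × 2.5^1)/(2.2^2 × 4.7^2)
= 8/106.9156
= 0.07483

0.07483


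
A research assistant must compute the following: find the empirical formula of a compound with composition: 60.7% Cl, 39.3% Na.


Assume 100 g sample. Moles of each element:
  Cl: 60.7/35.45 = 1.712 mol
  Na: 39.3/22.99 = 1.709 mol
Divide by smallest (1.709):
  Cl: 1.712/1.709 = 1.0
  Na: 1.709/1.709 = 1.0
Empirical formula: NaCl

NaCl


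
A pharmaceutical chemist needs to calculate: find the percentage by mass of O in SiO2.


M(SiO2) = 1×28.09 + 2×16.0 = 60.09 g/mol
Mass of O = 2 × 16.0 = 32.00 g/mol
% O = 32.00/60.09 × 100 = 53.25%

53.25%


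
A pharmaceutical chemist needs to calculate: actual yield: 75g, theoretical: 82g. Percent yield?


% yield = actual/theoretical × 100
= 75/82 × 100
= 91.46%

91.46%


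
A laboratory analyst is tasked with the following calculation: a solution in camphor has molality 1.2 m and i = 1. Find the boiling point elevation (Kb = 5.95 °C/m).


ΔTb = Kb × m × i
= 5.95 × 1.2 × 1
= 7.14 °C

7.14 °C


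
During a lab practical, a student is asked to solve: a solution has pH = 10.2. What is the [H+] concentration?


[H+] = 10^(-pH) = 10^(-10.2)
= 6.31×10^-11 M

6.31×10^-11 M


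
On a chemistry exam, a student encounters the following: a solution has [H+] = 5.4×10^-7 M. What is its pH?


pH = -log10([H+]) = -log10(5.4×10^-7)
= 7 - log10(5.4)
= 7 - 0.73
= 6.27

6.27


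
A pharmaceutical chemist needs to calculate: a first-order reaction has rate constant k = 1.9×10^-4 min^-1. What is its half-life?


t½ = ln2/k = 0.693147/(1.9×10^-4 min^-1)
= 3648 min

3648 min


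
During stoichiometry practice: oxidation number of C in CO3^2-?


x + 3(-2) = -2, so x = +4
Oxidation number: +4

+4


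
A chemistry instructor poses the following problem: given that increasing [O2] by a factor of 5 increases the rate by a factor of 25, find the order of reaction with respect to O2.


rate ∝ [O2]^n
5^n = 25 → n = 2
Order in O2: 2

2


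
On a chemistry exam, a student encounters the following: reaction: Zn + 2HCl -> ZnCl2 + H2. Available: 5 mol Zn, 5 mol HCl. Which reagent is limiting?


Mole ratio available / coefficient:
  Zn: 5/1 = 5.000
  HCl: 5/2 = 2.500
Smaller ratio is limiting.

HCl


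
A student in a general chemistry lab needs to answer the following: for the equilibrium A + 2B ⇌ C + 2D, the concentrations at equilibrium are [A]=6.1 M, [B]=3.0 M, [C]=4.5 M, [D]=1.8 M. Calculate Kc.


Kc = [C][D]^2/([A][B]^2)
= (4.5^1 × 1.8^2)/(6.1^1 × 3.0^2)
= 14.58/54.9
= 0.2656

0.2656


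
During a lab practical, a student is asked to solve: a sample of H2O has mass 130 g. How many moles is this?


M(H2O) = 18.02 g/mol
n = mass/M = 130/18.02 = 7.2142 mol

7.2142 mol


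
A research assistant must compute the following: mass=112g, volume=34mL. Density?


ρ = mass/volume
= 112/34
= 3.294 g/mL

3.294 g/mL


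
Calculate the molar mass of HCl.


M(HCl) = 1×1.008 + 1×35.45
= 1.01 + 35.45
= 36.46 g/mol

36.46 g/mol
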